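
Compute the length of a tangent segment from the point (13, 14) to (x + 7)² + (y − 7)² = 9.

2√110

With centre O = (−7, 7), |OP|² = 449 and r² = 9.
Power of the point: PT² = |PO|² − r² = 440, so PT = 2√110.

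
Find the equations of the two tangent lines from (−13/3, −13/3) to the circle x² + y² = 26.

5x + y = −26 and x + 5y = −26

Let a tangent through (−13/3, −13/3) have slope m. Its distance from (0, 0) must equal √26:
(13/3m − (13/3))² = 26(m² + 1)
5m² + 26m + 5 = 0, so m = −5 or m = −1/5.
Through (−13/3, −13/3) these give 5x + y = −26 and x + 5y = −26.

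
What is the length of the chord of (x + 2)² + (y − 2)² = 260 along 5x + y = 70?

Substitute y = −5x + 70:
26x² − 676x + 4368 = 0  ⟹  x² − 26x + 168 = 0
x = 14 or x = 12, giving (14, 0) and (12, 10).
Chord length = distance between (14, 0) and (12, 10) = √104 = 2√26.

2√26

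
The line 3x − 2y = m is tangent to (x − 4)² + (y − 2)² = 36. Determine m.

For a tangent, require d(centre, line) = r = 6.
|3·4 − 2·2 − m| / √13 = 6
|m − (8)| = 6√13.

m = 8 ± 6√13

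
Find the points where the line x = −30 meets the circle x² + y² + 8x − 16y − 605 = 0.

(−30, 5) and (−30, 11)

The line gives x = −30. Substituting into the circle:
y² − 16y + 55 = 0
y = 11 or y = 5, giving (−30, 11) and (−30, 5).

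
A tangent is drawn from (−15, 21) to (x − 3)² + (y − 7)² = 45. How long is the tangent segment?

5√19

With centre O = (3, 7), |OP|² = 520 and r² = 45.
Power of the point: PT² = |PO|² − r² = 475, so PT = 5√19.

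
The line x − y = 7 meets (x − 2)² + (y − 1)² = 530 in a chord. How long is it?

Express y = x − 7 and substitute into the circle:
2x² − 20x − 462 = 0  ⟹  x² − 10x − 231 = 0
x = 21 or x = −11, giving (21, 14) and (−11, −18).
Chord length = distance between (21, 14) and (−11, −18) = √2048 = 32√2.

32√2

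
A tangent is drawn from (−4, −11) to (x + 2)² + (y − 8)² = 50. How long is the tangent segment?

3√35

Centre (−2, 8), r² = 50. |PO|² = (−2)² + (−19)² = 365.
The tangent meets the radius at right angles, so tangent² = |PO|² − r² = 365 − 50 = 315.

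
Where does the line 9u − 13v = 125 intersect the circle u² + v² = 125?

(−2, −11) and (11, −2)

From the line, v = (−125 + 9u)/13. Substituting:
250u² − 2250u − 5500 = 0  ⟹  u² − 9u − 22 = 0
u = 11 or u = −2, giving (11, −2) and (−2, −11).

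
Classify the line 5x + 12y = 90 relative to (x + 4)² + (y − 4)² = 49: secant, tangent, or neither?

secant

Substituting the line into the circle gives 169x² + 732x − 2988 = 0.
Δ = 535824 − (−2019888) = 2555712.
Two real roots: the line is a secant.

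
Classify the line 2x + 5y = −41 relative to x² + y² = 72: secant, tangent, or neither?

d² = (2·0 + 5·0 − (−41))²/29 = 1681/29; r² = 72.
Since d² < r², the line cuts the circle twice.

secant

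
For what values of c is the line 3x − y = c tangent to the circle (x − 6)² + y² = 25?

The line touches the circle iff its distance from (6, 0) is 5:
|3·6 − 1·0 − c| / √10 = 5
|c − (18)| = 5√10.

c = 18 ± 5√10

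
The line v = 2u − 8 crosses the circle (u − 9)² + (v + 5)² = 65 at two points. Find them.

Express v = 2u − 8 and substitute into the circle:
5u² − 30u + 25 = 0  ⟹  u² − 6u + 5 = 0
u = 5 or u = 1, giving (5, 2) and (1, −6).

(1, −6) and (5, 2)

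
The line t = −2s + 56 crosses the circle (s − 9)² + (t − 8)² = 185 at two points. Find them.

Express t = −2s + 56 and substitute into the circle:
5s² − 210s + 2200 = 0  ⟹  s² − 42s + 440 = 0
s = 22 or s = 20, giving (22, 12) and (20, 16).

(20, 16) and (22, 12)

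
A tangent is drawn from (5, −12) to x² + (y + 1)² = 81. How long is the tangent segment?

√65

With centre O = (0, −1), |OP|² = 146 and r² = 81.
Power of the point: PT² = |PO|² − r² = 65, so PT = √65.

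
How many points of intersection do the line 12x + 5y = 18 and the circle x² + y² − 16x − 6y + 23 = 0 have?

Substituting the line into the circle gives 169x² − 472x + 359 = 0.
Δ = 222784 − 242684 = −19900.
No real roots: the line does not meet the circle.

0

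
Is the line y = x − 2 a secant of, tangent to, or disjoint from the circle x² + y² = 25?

secant

Centre (0, 0), r² = 25. Distance² from centre to line = (−2)²/2 = 2.
Since d² < r², the line cuts the circle twice.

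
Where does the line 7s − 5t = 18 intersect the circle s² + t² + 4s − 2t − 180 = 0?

From the line, t = (−18 + 7s)/5. Substituting:
74s² − 222s − 3996 = 0  ⟹  s² − 3s − 54 = 0
s = 9 or s = −6, giving (9, 9) and (−6, −12).

(−6, −12) and (9, 9)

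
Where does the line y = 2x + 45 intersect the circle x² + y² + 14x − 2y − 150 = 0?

(−21, 3) and (−17, 11)

From the line, y = 2x + 45. Substituting:
5x² + 190x + 1785 = 0  ⟹  x² + 38x + 357 = 0
x = −17 or x = −21, giving (−17, 11) and (−21, 3).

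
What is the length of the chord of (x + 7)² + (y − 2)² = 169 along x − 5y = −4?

The distance from (−7, 2) to the line is 13/√26, and r² = 169.
Chord = 2√(r² − d²) = 2·√(325/2) = 5√26.

5√26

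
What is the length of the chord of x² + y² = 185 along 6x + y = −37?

Express y = −6x − 37 and substitute into the circle:
37x² + 444x + 1184 = 0  ⟹  x² + 12x + 32 = 0
x = −4 or x = −8, giving (−4, −13) and (−8, 11).
|(−4, −13) − (−8, 11)| = √((4)² + (−24)²) = 4√37.

4√37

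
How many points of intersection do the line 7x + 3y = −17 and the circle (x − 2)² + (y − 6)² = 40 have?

0

Substituting the line into the circle gives 58x² + 454x + 901 = 0.
Δ = 206116 − 209032 = −2916.
No real roots: the line does not meet the circle.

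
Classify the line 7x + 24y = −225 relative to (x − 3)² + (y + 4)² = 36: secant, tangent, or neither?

d² = (7·3 + 24·(−4) − (−225))²/625 = 36; r² = 36.
Since d² = r², the line is tangent.

tangent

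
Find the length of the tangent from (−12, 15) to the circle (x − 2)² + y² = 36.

√385

With centre O = (2, 0), |OP|² = 421 and r² = 36.
The tangent meets the radius at right angles, so tangent² = |PO|² − r² = 421 − 36 = 385.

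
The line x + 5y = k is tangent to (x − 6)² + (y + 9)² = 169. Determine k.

For a tangent, require d(centre, line) = r = 13.
|1·6 + 5·(−9) − k| / √26 = 13
|k − (−39)| = 13√26.

k = −39 ± 13√26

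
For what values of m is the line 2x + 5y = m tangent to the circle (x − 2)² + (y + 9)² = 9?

m = −41 ± 3√29

For a tangent, require d(centre, line) = r = 3.
|2·2 + 5·(−9) − m| / √29 = 3
|m − (−41)| = 3√29.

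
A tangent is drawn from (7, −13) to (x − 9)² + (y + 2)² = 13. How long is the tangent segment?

Centre (9, −2), r² = 13. |PO|² = (−2)² + (−11)² = 125.
By the tangent–radius right angle, tangent length = √(|PO|² − r²) = √112 = 4√7.

4√7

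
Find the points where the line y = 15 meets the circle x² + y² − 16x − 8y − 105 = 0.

(0, 15) and (16, 15)

From the line, y = 15. Substituting:
x² − 16x = 0
x = 16 or x = 0, giving (16, 15) and (0, 15).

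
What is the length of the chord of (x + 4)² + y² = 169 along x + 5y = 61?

√26

The distance from (−4, 0) to the line is 65/√26, and r² = 169.
Half the chord is √(r² − d²) = √(13/2), so the full chord is √26.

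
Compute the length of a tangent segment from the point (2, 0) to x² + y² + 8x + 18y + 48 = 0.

2√17

Centre (−4, −9), r² = 49. |PO|² = (6)² + (9)² = 117.
The tangent meets the radius at right angles, so tangent² = |PO|² − r² = 117 − 49 = 68.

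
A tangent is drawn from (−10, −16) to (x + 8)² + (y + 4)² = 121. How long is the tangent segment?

The centre is (−8, −4) and r = 11. The square of the distance from P to the centre is 4 + 144 = 148.
By the tangent–radius right angle, tangent length = √(|PO|² − r²) = √27 = 3√3.

3√3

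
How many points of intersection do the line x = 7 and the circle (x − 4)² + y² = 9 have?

1

d² = (1·4 + 0·0 − (7))² = 9; r² = 9.
Since d² = r², the line is tangent.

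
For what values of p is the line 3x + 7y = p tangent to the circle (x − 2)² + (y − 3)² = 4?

p = 27 ± 2√58

The line touches the circle iff its distance from (2, 3) is 2:
|3·2 + 7·3 − p| / √58 = 2
|p − (27)| = 2√58.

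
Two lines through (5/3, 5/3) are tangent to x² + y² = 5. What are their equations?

A line y − (5/3) = m(x − (5/3)) is tangent when its distance from (0, 0) is √5:
(−5/3m − (−5/3))² = 5(m² + 1)
2m² + 5m + 2 = 0, so m = −2 or m = −1/2.
Through (5/3, 5/3) these give 2x + y = 5 and x + 2y = 5.

2x + y = 5 and x + 2y = 5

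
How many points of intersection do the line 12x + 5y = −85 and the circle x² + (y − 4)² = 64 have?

0

d² = (12·0 + 5·4 − (−85))²/169 = 11025/169; r² = 64.
Since d² > r², the line lies outside the circle.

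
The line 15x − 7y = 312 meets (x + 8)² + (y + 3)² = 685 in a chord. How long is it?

√274

The distance from (−8, −3) to the line is 411/√274, and r² = 685.
Chord = 2√(r² − d²) = 2·√(137/2) = √274.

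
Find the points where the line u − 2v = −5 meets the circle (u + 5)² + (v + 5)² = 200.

Express v = (5 + u)/2 and substitute into the circle:
5u² + 70u − 475 = 0  ⟹  u² + 14u − 95 = 0
u = 5 or u = −19, giving (5, 5) and (−19, −7).

(−19, −7) and (5, 5)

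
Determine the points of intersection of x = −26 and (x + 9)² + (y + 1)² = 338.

(−26, −8) and (−26, 6)

The line gives x = −26. Substituting into the circle:
y² + 2y − 48 = 0
y = 6 or y = −8, giving (−26, 6) and (−26, −8).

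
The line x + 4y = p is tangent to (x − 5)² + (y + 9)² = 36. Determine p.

p = −31 ± 6√17

Tangency holds when the distance from the centre (5, −9) to the line equals the radius 6:
|1·5 + 4·(−9) − p| / √17 = 6
|p − (−31)| = 6√17.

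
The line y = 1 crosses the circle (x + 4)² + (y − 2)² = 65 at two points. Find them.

From the line, y = 1. Substituting:
x² + 8x − 48 = 0
x = 4 or x = −12, giving (4, 1) and (−12, 1).

(−12, 1) and (4, 1)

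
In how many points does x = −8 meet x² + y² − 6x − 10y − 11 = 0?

d² = (1·3 + 0·5 − (−8))² = 121; r² = 45.
Since d² > r², the line lies outside the circle.

0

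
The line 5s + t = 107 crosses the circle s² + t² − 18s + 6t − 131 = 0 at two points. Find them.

(20, 7) and (23, −8)

From the line, t = −5s + 107. Substituting:
26s² − 1118s + 11960 = 0  ⟹  s² − 43s + 460 = 0
s = 23 or s = 20, giving (23, −8) and (20, 7).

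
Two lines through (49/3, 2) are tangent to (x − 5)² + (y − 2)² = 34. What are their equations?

3x − 5y = 39 and 3x + 5y = 59

Write the tangent as mx − y + (2 − m·(49/3)) = 0 and set its distance from the centre to √34:
(−34/3m − (0))² = 34(m² + 1)
25m² − 9 = 0, so m = 3/5 or m = −3/5.
With m = 3/5: 3x − 5y = 39. With m = −3/5: 3x + 5y = 59.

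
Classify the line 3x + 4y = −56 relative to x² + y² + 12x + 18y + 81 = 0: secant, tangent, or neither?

d² = (3·(−6) + 4·(−9) − (−56))²/25 = 4/25; r² = 36.
Since d² < r², the line cuts the circle twice.

secant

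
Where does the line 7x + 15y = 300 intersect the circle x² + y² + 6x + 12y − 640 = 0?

(0, 20) and (15, 13)

Express y = (300 − 7x)/15 and substitute into the circle:
274x² − 4110x = 0  ⟹  x² − 15x = 0
x = 15 or x = 0, giving (15, 13) and (0, 20).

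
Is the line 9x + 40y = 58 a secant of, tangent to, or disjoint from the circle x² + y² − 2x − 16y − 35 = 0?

secant

Centre (1, 8), r² = 100. Distance² from centre to line = (271)²/1681 = 73441/1681.
Since d² < r², the line cuts the circle twice.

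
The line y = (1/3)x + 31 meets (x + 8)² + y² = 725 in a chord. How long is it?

Express y = (93 + x)/3 and substitute into the circle:
10x² + 330x + 2700 = 0  ⟹  x² + 33x + 270 = 0
x = −15 or x = −18, giving (−15, 26) and (−18, 25).
Chord length = distance between (−15, 26) and (−18, 25) = √10 = √10.

√10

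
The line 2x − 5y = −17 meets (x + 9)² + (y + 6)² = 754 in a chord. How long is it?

10√29

Express y = (17 + 2x)/5 and substitute into the circle:
29x² + 638x − 14616 = 0  ⟹  x² + 22x − 504 = 0
x = 14 or x = −36, giving (14, 9) and (−36, −11).
|(14, 9) − (−36, −11)| = √((50)² + (20)²) = 10√29.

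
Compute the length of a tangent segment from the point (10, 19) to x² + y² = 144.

The centre is (0, 0) and r = 12. The square of the distance from P to the centre is 100 + 361 = 461.
By the tangent–radius right angle, tangent length = √(|PO|² − r²) = √317.

√317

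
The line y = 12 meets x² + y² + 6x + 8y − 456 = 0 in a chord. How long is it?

Substitute y = 12:
x² + 6x − 216 = 0
x = 12 or x = −18, giving (12, 12) and (−18, 12).
|(12, 12) − (−18, 12)| = √((30)² + (0)²) = 30.

30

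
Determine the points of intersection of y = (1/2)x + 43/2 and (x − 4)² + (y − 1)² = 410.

Express y = (43 + x)/2 and substitute into the circle:
5x² + 50x + 105 = 0  ⟹  x² + 10x + 21 = 0
x = −3 or x = −7, giving (−3, 20) and (−7, 18).

(−7, 18) and (−3, 20)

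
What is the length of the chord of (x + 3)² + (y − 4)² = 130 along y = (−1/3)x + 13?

Express y = (39 − x)/3 and substitute into the circle:
10x² − 360 = 0  ⟹  x² − 36 = 0
x = 6 or x = −6, giving (6, 11) and (−6, 15).
|(6, 11) − (−6, 15)| = √((12)² + (−4)²) = 4√10.

4√10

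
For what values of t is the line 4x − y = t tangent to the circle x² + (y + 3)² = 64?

t = 3 ± 8√17

The line touches the circle iff its distance from (0, −3) is 8:
|4·0 − 1·(−3) − t| / √17 = 8
|t − (3)| = 8√17.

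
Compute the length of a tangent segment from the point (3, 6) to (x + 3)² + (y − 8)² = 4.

The centre is (−3, 8) and r = 2. The square of the distance from P to the centre is 36 + 4 = 40.
By the tangent–radius right angle, tangent length = √(|PO|² − r²) = √36 = 6.

6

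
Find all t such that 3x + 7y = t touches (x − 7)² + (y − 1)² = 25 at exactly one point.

t = 28 ± 5√58

Tangency holds when the distance from the centre (7, 1) to the line equals the radius 5:
|3·7 + 7·1 − t| / √58 = 5
|t − (28)| = 5√58.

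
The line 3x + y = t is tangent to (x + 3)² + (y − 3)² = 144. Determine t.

t = −6 ± 12√10

The line touches the circle iff its distance from (−3, 3) is 12:
|3·(−3) + 1·3 − t| / √10 = 12
|t − (−6)| = 12√10.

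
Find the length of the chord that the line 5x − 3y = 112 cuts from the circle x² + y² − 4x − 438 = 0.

Substitute y = (−112 + 5x)/3:
34x² − 1156x + 8602 = 0  ⟹  x² − 34x + 253 = 0
x = 23 or x = 11, giving (23, 1) and (11, −19).
Chord length = distance between (23, 1) and (11, −19) = √544 = 4√34.

4√34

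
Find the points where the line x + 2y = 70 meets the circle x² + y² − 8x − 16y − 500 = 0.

(6, 32) and (22, 24)

From the line, y = (70 − x)/2. Substituting:
5x² − 140x + 660 = 0  ⟹  x² − 28x + 132 = 0
x = 22 or x = 6, giving (22, 24) and (6, 32).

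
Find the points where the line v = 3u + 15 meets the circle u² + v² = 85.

From the line, v = 3u + 15. Substituting:
10u² + 90u + 140 = 0  ⟹  u² + 9u + 14 = 0
u = −2 or u = −7, giving (−2, 9) and (−7, −6).

(−7, −6) and (−2, 9)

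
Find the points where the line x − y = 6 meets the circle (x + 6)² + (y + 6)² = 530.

Express y = x − 6 and substitute into the circle:
2x² + 12x − 494 = 0  ⟹  x² + 6x − 247 = 0
x = 13 or x = −19, giving (13, 7) and (−19, −25).

(−19, −25) and (13, 7)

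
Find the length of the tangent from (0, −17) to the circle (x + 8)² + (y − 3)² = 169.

√295

With centre O = (−8, 3), |OP|² = 464 and r² = 169.
By the tangent–radius right angle, tangent length = √(|PO|² − r²) = √295.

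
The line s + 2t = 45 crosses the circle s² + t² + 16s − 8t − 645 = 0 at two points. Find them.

(−15, 30) and (17, 14)

Express t = (45 − s)/2 and substitute into the circle:
5s² − 10s − 1275 = 0  ⟹  s² − 2s − 255 = 0
s = 17 or s = −15, giving (17, 14) and (−15, 30).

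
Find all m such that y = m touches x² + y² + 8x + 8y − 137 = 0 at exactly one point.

m = −17 or m = 9

For a tangent, require d(centre, line) = r = 13.
|0·(−4) + 1·(−4) − m| / √1 = 13
|m − (−4)| = 13, so m = 9 or m = −17.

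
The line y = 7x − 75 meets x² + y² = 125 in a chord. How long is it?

The distance from (0, 0) to the line is 75/√50, and r² = 125.
Half the chord is √(r² − d²) = √(25/2), so the full chord is 5√2.

5√2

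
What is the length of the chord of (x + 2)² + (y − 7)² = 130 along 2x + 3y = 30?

6√13

Centre (−2, 7), r² = 130. Perpendicular distance d from centre to line = |−13| / √13 = 13/√13.
Chord = 2√(r² − d²) = 2·√(117) = 6√13.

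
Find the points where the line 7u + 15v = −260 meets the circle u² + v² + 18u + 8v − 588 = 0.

Substitute v = (−260 − 7u)/15:
274u² + 6850u − 95900 = 0  ⟹  u² + 25u − 350 = 0
u = 10 or u = −35, giving (10, −22) and (−35, −1).

(−35, −1) and (10, −22)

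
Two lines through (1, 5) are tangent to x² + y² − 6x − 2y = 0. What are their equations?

Write the tangent as mx − y + (5 − m·(1)) = 0 and set its distance from the centre to √10:
[m·(2) − (−4)]² = 10(m² + 1)
3m² − 8m − 3 = 0, so m = 3 or m = −1/3.
With m = 3: 3x − y = −2. With m = −1/3: x + 3y = 16.

3x − y = −2 and x + 3y = 16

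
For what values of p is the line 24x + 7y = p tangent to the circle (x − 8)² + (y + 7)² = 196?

For a tangent, require d(centre, line) = r = 14.
|24·8 + 7·(−7) − p| / √625 = 14
|p − (143)| = 14·25, so p = 493 or p = −207.

p = −207 or p = 493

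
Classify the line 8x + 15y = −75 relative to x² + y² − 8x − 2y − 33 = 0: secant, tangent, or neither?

neither

Centre (4, 1), r² = 50. Distance² from centre to line = (122)²/289 = 14884/289.
Since d² > r², the line lies outside the circle.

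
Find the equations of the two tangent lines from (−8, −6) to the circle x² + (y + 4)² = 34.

5x − 3y = −22 and 3x + 5y = −54

Let a tangent through (−8, −6) have slope m. Its distance from (0, −4) must equal √34:
[m·(8) − (2)]² = 34(m² + 1)
15m² − 16m − 15 = 0, so m = 5/3 or m = −3/5.
With m = 5/3: 5x − 3y = −22. With m = −3/5: 3x + 5y = −54.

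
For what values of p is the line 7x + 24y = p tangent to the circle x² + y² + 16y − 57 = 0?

Tangency holds when the distance from the centre (0, −8) to the line equals the radius 11:
|7·0 + 24·(−8) − p| / √625 = 11
|p − (−192)| = 11·25, so p = 83 or p = −467.

p = −467 or p = 83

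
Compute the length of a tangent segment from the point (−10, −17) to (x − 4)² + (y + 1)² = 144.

2√77

The centre is (4, −1) and r = 12. The square of the distance from P to the centre is 196 + 256 = 452.
Power of the point: PT² = |PO|² − r² = 308, so PT = 2√77.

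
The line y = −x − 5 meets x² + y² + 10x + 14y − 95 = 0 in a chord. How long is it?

17√2

Centre (−5, −7), r² = 169. Perpendicular distance d from centre to line = |−7| / √2 = 7/√2.
Chord = 2√(r² − d²) = 2·√(289/2) = 17√2.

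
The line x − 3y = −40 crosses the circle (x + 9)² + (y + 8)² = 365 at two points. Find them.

From the line, y = (40 + x)/3. Substituting:
10x² + 290x + 1540 = 0  ⟹  x² + 29x + 154 = 0
x = −7 or x = −22, giving (−7, 11) and (−22, 6).

(−22, 6) and (−7, 11)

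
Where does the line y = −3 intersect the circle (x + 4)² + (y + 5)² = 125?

Substitute y = −3:
x² + 8x − 105 = 0
x = 7 or x = −15, giving (7, −3) and (−15, −3).

(−15, −3) and (7, −3)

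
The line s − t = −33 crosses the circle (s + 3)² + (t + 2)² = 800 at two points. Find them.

(−31, 2) and (−7, 26)

Express t = s + 33 and substitute into the circle:
2s² + 76s + 434 = 0  ⟹  s² + 38s + 217 = 0
s = −7 or s = −31, giving (−7, 26) and (−31, 2).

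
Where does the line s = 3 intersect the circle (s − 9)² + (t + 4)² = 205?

(3, −17) and (3, 9)

The line gives s = 3. Substituting into the circle:
t² + 8t − 153 = 0
t = 9 or t = −17, giving (3, 9) and (3, −17).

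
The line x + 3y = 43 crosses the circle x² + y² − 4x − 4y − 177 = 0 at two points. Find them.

(−2, 15) and (13, 10)

From the line, y = (43 − x)/3. Substituting:
10x² − 110x − 260 = 0  ⟹  x² − 11x − 26 = 0
x = 13 or x = −2, giving (13, 10) and (−2, 15).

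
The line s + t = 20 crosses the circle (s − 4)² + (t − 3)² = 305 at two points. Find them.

From the line, t = −s + 20. Substituting:
2s² − 42s = 0  ⟹  s² − 21s = 0
s = 21 or s = 0, giving (21, −1) and (0, 20).

(0, 20) and (21, −1)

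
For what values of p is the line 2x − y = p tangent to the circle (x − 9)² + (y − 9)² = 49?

p = 9 ± 7√5

The line touches the circle iff its distance from (9, 9) is 7:
|2·9 − 1·9 − p| / √5 = 7
|p − (9)| = 7√5.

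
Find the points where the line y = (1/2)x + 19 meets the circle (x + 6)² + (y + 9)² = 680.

From the line, y = (38 + x)/2. Substituting:
5x² + 160x + 560 = 0  ⟹  x² + 32x + 112 = 0
x = −4 or x = −28, giving (−4, 17) and (−28, 5).

(−28, 5) and (−4, 17)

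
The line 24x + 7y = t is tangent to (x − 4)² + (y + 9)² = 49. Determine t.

t = −142 or t = 208

For a tangent, require d(centre, line) = r = 7.
|24·4 + 7·(−9) − t| / √625 = 7
|t − (33)| = 7·25, so t = 208 or t = −142.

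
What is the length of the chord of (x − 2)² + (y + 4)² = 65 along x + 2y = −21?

The distance from (2, −4) to the line is 15/√5, and r² = 65.
Half the chord is √(r² − d²) = √(20), so the full chord is 4√5.

4√5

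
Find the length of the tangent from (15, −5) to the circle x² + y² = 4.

With centre O = (0, 0), |OP|² = 250 and r² = 4.
Power of the point: PT² = |PO|² − r² = 246, so PT = √246.

√246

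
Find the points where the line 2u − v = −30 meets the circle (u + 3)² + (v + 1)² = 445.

Express v = 2u + 30 and substitute into the circle:
5u² + 130u + 525 = 0  ⟹  u² + 26u + 105 = 0
u = −5 or u = −21, giving (−5, 20) and (−21, −12).

(−21, −12) and (−5, 20)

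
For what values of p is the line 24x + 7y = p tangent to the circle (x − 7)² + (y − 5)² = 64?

p = 3 or p = 403

Tangency holds when the distance from the centre (7, 5) to the line equals the radius 8:
|24·7 + 7·5 − p| / √625 = 8
|p − (203)| = 8·25, so p = 403 or p = 3.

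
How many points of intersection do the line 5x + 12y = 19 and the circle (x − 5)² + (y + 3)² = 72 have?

Substituting the line into the circle gives 169x² − 1990x − 3743 = 0.
Discriminant = (−1990)² − 4·169·(−3743) = 6490368 > 0.
Two real roots: the line is a secant.

2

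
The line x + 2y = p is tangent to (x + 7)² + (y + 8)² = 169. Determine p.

For a tangent, require d(centre, line) = r = 13.
|1·(−7) + 2·(−8) − p| / √5 = 13
|p − (−23)| = 13√5.

p = −23 ± 13√5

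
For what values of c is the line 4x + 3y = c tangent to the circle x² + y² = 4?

For a tangent, require d(centre, line) = r = 2.
|4·0 + 3·0 − c| / √25 = 2
|c| = 2·5, so c = 10 or c = −10.

c = −10 or c = 10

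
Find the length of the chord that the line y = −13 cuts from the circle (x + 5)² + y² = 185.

Substitute y = −13:
x² + 10x + 9 = 0
x = −1 or x = −9, giving (−1, −13) and (−9, −13).
|(−1, −13) − (−9, −13)| = √((8)² + (0)²) = 8.

8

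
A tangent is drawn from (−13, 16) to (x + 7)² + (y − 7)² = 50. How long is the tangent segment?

Centre (−7, 7), r² = 50. |PO|² = (−6)² + (9)² = 117.
Power of the point: PT² = |PO|² − r² = 67, so PT = √67.

√67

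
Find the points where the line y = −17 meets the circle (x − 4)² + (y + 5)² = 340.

(−10, −17) and (18, −17)

From the line, y = −17. Substituting:
x² − 8x − 180 = 0
x = 18 or x = −10, giving (18, −17) and (−10, −17).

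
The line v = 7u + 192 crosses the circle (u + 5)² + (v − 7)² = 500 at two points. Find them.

Express v = 7u + 192 and substitute into the circle:
50u² + 2600u + 33750 = 0  ⟹  u² + 52u + 675 = 0
u = −25 or u = −27, giving (−25, 17) and (−27, 3).

(−27, 3) and (−25, 17)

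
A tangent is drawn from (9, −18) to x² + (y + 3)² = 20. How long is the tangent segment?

With centre O = (0, −3), |OP|² = 306 and r² = 20.
By the tangent–radius right angle, tangent length = √(|PO|² − r²) = √286.

√286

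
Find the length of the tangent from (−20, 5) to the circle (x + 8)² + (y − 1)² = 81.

With centre O = (−8, 1), |OP|² = 160 and r² = 81.
By the tangent–radius right angle, tangent length = √(|PO|² − r²) = √79.

√79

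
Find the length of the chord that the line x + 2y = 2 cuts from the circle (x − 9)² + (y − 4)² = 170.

Express y = (2 − x)/2 and substitute into the circle:
5x² − 60x − 320 = 0  ⟹  x² − 12x − 64 = 0
x = 16 or x = −4, giving (16, −7) and (−4, 3).
|(16, −7) − (−4, 3)| = √((20)² + (−10)²) = 10√5.

10√5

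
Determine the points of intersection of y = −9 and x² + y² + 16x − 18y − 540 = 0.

(−27, −9) and (11, −9)

From the line, y = −9. Substituting:
x² + 16x − 297 = 0
x = 11 or x = −27, giving (11, −9) and (−27, −9).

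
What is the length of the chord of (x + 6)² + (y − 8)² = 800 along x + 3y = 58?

From the line, y = (58 − x)/3. Substituting:
10x² + 40x − 5720 = 0  ⟹  x² + 4x − 572 = 0
x = 22 or x = −26, giving (22, 12) and (−26, 28).
Chord length = distance between (22, 12) and (−26, 28) = √2560 = 16√10.

16√10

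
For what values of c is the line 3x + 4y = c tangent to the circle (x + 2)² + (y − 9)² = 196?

The line touches the circle iff its distance from (−2, 9) is 14:
|3·(−2) + 4·9 − c| / √25 = 14
|c − (30)| = 14·5, so c = 100 or c = −40.

c = −40 or c = 100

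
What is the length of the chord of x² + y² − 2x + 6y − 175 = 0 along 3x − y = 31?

7√10

The distance from (1, −3) to the line is 25/√10, and r² = 185.
Chord = 2√(r² − d²) = 2·√(245/2) = 7√10.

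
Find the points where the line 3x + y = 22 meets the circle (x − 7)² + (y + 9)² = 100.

Express y = −3x + 22 and substitute into the circle:
10x² − 200x + 910 = 0  ⟹  x² − 20x + 91 = 0
x = 13 or x = 7, giving (13, −17) and (7, 1).

(7, 1) and (13, −17)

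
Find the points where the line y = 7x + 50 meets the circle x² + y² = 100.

Substitute y = 7x + 50:
50x² + 700x + 2400 = 0  ⟹  x² + 14x + 48 = 0
x = −6 or x = −8, giving (−6, 8) and (−8, −6).

(−8, −6) and (−6, 8)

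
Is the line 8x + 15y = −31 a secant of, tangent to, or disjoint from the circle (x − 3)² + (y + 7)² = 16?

Centre (3, −7), r² = 16. Distance² from centre to line = (−50)²/289 = 2500/289.
Since d² < r², the line cuts the circle twice.

secant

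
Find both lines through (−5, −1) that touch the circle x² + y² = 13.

3x − 2y = −13 and 2x + 3y = −13

Let a tangent through (−5, −1) have slope m. Its distance from (0, 0) must equal √13:
(5m − (1))² = 13(m² + 1)
6m² − 5m − 6 = 0, so m = 3/2 or m = −2/3.
Through (−5, −1) these give 3x − 2y = −13 and 2x + 3y = −13.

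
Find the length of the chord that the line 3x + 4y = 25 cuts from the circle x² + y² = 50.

10

Centre (0, 0), r² = 50. Perpendicular distance d from centre to line = |−25| / √25 = 25/√25.
Chord = 2√(r² − d²) = 2·√(25) = 10.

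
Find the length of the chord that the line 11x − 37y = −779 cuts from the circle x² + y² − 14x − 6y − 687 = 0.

√1490

Substitute y = (779 + 11x)/37:
1490x² − 4470x − 506600 = 0  ⟹  x² − 3x − 340 = 0
x = 20 or x = −17, giving (20, 27) and (−17, 16).
|(20, 27) − (−17, 16)| = √((37)² + (11)²) = √1490.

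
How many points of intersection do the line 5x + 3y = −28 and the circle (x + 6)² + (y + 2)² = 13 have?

2

d² = (5·(−6) + 3·(−2) − (−28))²/34 = 32/17; r² = 13.
Since d² < r², the line cuts the circle twice.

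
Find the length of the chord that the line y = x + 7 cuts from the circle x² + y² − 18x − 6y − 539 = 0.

Express y = x + 7 and substitute into the circle:
2x² − 10x − 532 = 0  ⟹  x² − 5x − 266 = 0
x = 19 or x = −14, giving (19, 26) and (−14, −7).
Chord length = distance between (19, 26) and (−14, −7) = √2178 = 33√2.

33√2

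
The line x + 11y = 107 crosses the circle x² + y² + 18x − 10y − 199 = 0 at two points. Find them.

From the line, y = (107 − x)/11. Substituting:
122x² + 2074x − 24400 = 0  ⟹  x² + 17x − 200 = 0
x = 8 or x = −25, giving (8, 9) and (−25, 12).

(−25, 12) and (8, 9)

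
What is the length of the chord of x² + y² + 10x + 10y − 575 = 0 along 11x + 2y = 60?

Express y = (60 − 11x)/2 and substitute into the circle:
125x² − 1500x + 2500 = 0  ⟹  x² − 12x + 20 = 0
x = 10 or x = 2, giving (10, −25) and (2, 19).
|(10, −25) − (2, 19)| = √((8)² + (−44)²) = 20√5.

20√5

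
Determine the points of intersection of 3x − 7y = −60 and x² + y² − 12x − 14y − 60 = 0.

From the line, y = (60 + 3x)/7. Substituting:
58x² − 522x − 5220 = 0  ⟹  x² − 9x − 90 = 0
x = 15 or x = −6, giving (15, 15) and (−6, 6).

(−6, 6) and (15, 15)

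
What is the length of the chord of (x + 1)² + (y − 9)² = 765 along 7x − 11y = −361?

3√170

The distance from (−1, 9) to the line is 255/√170, and r² = 765.
Chord = 2√(r² − d²) = 2·√(765/2) = 3√170.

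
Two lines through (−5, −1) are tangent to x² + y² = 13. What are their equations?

2x + 3y = −13 and 3x − 2y = −13

Write the tangent as mx − y + (−1 − m·(−5)) = 0 and set its distance from the centre to √13:
[m·(5) − (1)]² = 13(m² + 1)
6m² − 5m − 6 = 0, so m = −2/3 or m = 3/2.
Through (−5, −1) these give 2x + 3y = −13 and 3x − 2y = −13.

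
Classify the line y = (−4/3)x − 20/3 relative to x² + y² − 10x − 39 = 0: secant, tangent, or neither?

tangent

Centre (5, 0), r² = 64. Distance² from centre to line = (40)²/25 = 64.
Since d² = r², the line is tangent.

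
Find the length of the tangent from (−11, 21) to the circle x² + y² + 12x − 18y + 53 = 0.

√105

The centre is (−6, 9) and r = 8. The square of the distance from P to the centre is 25 + 144 = 169.
By the tangent–radius right angle, tangent length = √(|PO|² − r²) = √105.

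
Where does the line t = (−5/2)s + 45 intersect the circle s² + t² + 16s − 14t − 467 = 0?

From the line, t = (90 − 5s)/2. Substituting:
29s² − 696s + 3712 = 0  ⟹  s² − 24s + 128 = 0
s = 16 or s = 8, giving (16, 5) and (8, 25).

(8, 25) and (16, 5)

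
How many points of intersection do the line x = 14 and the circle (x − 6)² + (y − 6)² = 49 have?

0

Substituting the line into the circle gives y² − 12y + 51 = 0.
Discriminant = (−12)² − 4·1·(51) = −60 < 0.
No real roots: the line does not meet the circle.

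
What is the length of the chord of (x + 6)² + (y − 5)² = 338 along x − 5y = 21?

Express y = (−21 + x)/5 and substitute into the circle:
26x² + 208x − 5434 = 0  ⟹  x² + 8x − 209 = 0
x = 11 or x = −19, giving (11, −2) and (−19, −8).
|(11, −2) − (−19, −8)| = √((30)² + (6)²) = 6√26.

6√26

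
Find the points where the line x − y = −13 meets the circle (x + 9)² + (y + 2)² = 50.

Express y = x + 13 and substitute into the circle:
2x² + 48x + 256 = 0  ⟹  x² + 24x + 128 = 0
x = −8 or x = −16, giving (−8, 5) and (−16, −3).

(−16, −3) and (−8, 5)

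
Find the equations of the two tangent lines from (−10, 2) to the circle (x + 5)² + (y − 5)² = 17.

4x − y = −42 and x + 4y = −2

A line y − (2) = m(x − (−10)) is tangent when its distance from (−5, 5) is √17:
(5m − (3))² = 17(m² + 1)
4m² − 15m − 4 = 0, so m = 4 or m = −1/4.
With m = 4: 4x − y = −42. With m = −1/4: x + 4y = −2.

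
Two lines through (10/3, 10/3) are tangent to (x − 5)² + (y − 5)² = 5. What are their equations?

Write the tangent as mx − y + (10/3 − m·(10/3)) = 0 and set its distance from the centre to √5:
[m·(5/3) − (5/3)]² = 5(m² + 1)
2m² + 5m + 2 = 0, so m = −1/2 or m = −2.
With m = −1/2: x + 2y = 10. With m = −2: 2x + y = 10.

x + 2y = 10 and 2x + y = 10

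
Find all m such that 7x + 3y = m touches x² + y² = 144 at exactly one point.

The line touches the circle iff its distance from (0, 0) is 12:
|7·0 + 3·0 − m| / √58 = 12
|m| = 12√58.

m = ±12√58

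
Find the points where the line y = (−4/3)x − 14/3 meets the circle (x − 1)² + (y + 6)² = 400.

(−11, 10) and (13, −22)

From the line, y = (−14 − 4x)/3. Substituting:
25x² − 50x − 3575 = 0  ⟹  x² − 2x − 143 = 0
x = 13 or x = −11, giving (13, −22) and (−11, 10).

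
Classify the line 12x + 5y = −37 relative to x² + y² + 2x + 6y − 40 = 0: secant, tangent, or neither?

Centre (−1, −3), r² = 50. Distance² from centre to line = (10)²/169 = 100/169.
Since d² < r², the line cuts the circle twice.

secant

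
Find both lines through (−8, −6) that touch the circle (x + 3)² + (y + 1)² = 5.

Write the tangent as mx − y + (−6 − m·(−8)) = 0 and set its distance from the centre to √5:
(5m − (5))² = 5(m² + 1)
2m² − 5m + 2 = 0, so m = 1/2 or m = 2.
Through (−8, −6) these give x − 2y = 4 and 2x − y = −10.

x − 2y = 4 and 2x − y = −10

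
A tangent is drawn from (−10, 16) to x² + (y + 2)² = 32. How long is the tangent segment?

14√2

With centre O = (0, −2), |OP|² = 424 and r² = 32.
The tangent meets the radius at right angles, so tangent² = |PO|² − r² = 424 − 32 = 392.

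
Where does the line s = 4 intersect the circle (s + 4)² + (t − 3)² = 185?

(4, −8) and (4, 14)

The line gives s = 4. Substituting into the circle:
t² − 6t − 112 = 0
t = 14 or t = −8, giving (4, 14) and (4, −8).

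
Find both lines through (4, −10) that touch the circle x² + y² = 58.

7x − 3y = 58 and 3x + 7y = −58

Let a tangent through (4, −10) have slope m. Its distance from (0, 0) must equal √58:
(−4m − (10))² = 58(m² + 1)
21m² − 40m − 21 = 0, so m = 7/3 or m = −3/7.
With m = 7/3: 7x − 3y = 58. With m = −3/7: 3x + 7y = −58.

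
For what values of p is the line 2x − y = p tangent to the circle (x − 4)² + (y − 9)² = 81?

p = −1 ± 9√5

For a tangent, require d(centre, line) = r = 9.
|2·4 − 1·9 − p| / √5 = 9
|p − (−1)| = 9√5.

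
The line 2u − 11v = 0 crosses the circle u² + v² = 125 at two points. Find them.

(−11, −2) and (11, 2)

From the line, v = (2u)/11. Substituting:
125u² − 15125 = 0  ⟹  u² − 121 = 0
u = 11 or u = −11, giving (11, 2) and (−11, −2).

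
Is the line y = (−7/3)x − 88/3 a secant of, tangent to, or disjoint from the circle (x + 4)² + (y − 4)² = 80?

Substituting the line into the circle gives 58x² + 1472x + 9424 = 0.
Discriminant = (1472)² − 4·58·(9424) = −19584 < 0.
No real roots: the line does not meet the circle.

disjoint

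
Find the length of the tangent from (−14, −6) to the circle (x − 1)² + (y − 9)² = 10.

Centre (1, 9), r² = 10. |PO|² = (−15)² + (−15)² = 450.
The tangent meets the radius at right angles, so tangent² = |PO|² − r² = 450 − 10 = 440.

2√110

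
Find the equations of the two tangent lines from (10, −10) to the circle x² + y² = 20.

x + 2y = −10 and 2x + y = 10

Write the tangent as mx − y + (−10 − m·(10)) = 0 and set its distance from the centre to 2√5:
(−10m − (10))² = 20(m² + 1)
2m² + 5m + 2 = 0, so m = −1/2 or m = −2.
Through (10, −10) these give x + 2y = −10 and 2x + y = 10.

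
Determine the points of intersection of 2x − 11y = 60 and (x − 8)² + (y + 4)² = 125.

Express y = (−60 + 2x)/11 and substitute into the circle:
125x² − 2000x − 7125 = 0  ⟹  x² − 16x − 57 = 0
x = 19 or x = −3, giving (19, −2) and (−3, −6).

(−3, −6) and (19, −2)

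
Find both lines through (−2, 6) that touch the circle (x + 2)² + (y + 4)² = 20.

2x − y = −10 and 2x + y = 2

Write the tangent as mx − y + (6 − m·(−2)) = 0 and set its distance from the centre to 2√5:
[m·(0) − (−10)]² = 20(m² + 1)
m² − 4 = 0, so m = 2 or m = −2.
With m = 2: 2x − y = −10. With m = −2: 2x + y = 2.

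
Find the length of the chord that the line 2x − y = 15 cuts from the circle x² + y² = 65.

4√5

Substitute y = 2x − 15:
5x² − 60x + 160 = 0  ⟹  x² − 12x + 32 = 0
x = 8 or x = 4, giving (8, 1) and (4, −7).
|(8, 1) − (4, −7)| = √((4)² + (8)²) = 4√5.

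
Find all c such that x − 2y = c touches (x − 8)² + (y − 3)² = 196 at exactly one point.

Tangency holds when the distance from the centre (8, 3) to the line equals the radius 14:
|1·8 − 2·3 − c| / √5 = 14
|c − (2)| = 14√5.

c = 2 ± 14√5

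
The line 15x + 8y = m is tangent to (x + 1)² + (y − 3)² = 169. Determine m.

For a tangent, require d(centre, line) = r = 13.
|15·(−1) + 8·3 − m| / √289 = 13
|m − (9)| = 13·17, so m = 230 or m = −212.

m = −212 or m = 230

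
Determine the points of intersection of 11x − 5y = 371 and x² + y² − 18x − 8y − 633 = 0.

Express y = (−371 + 11x)/5 and substitute into the circle:
146x² − 9052x + 136656 = 0  ⟹  x² − 62x + 936 = 0
x = 36 or x = 26, giving (36, 5) and (26, −17).

(26, −17) and (36, 5)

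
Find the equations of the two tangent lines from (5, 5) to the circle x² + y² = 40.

3x + y = 20 and x + 3y = 20

Let a tangent through (5, 5) have slope m. Its distance from (0, 0) must equal 2√10:
[m·(−5) − (−5)]² = 40(m² + 1)
3m² + 10m + 3 = 0, so m = −3 or m = −1/3.
With m = −3: 3x + y = 20. With m = −1/3: x + 3y = 20.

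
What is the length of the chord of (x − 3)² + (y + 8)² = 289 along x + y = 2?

The distance from (3, −8) to the line is 7/√2, and r² = 289.
Chord = 2√(r² − d²) = 2·√(529/2) = 23√2.

23√2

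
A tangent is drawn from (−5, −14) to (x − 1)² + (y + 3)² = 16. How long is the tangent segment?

Centre (1, −3), r² = 16. |PO|² = (−6)² + (−11)² = 157.
Power of the point: PT² = |PO|² − r² = 141, so PT = √141.

√141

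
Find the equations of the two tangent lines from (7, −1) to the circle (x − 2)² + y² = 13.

2x − 3y = 17 and 3x + 2y = 19

Let a tangent through (7, −1) have slope m. Its distance from (2, 0) must equal √13:
(−5m − (1))² = 13(m² + 1)
6m² + 5m − 6 = 0, so m = 2/3 or m = −3/2.
Through (7, −1) these give 2x − 3y = 17 and 3x + 2y = 19.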